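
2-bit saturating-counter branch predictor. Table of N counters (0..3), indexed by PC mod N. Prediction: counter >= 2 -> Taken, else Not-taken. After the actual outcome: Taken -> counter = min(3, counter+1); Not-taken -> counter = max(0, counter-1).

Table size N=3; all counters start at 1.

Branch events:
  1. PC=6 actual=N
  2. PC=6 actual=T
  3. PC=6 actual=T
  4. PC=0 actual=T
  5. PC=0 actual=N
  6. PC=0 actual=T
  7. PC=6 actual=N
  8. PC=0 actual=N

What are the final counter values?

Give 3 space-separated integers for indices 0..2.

Ev 1: PC=6 idx=0 pred=N actual=N -> ctr[0]=0
Ev 2: PC=6 idx=0 pred=N actual=T -> ctr[0]=1
Ev 3: PC=6 idx=0 pred=N actual=T -> ctr[0]=2
Ev 4: PC=0 idx=0 pred=T actual=T -> ctr[0]=3
Ev 5: PC=0 idx=0 pred=T actual=N -> ctr[0]=2
Ev 6: PC=0 idx=0 pred=T actual=T -> ctr[0]=3
Ev 7: PC=6 idx=0 pred=T actual=N -> ctr[0]=2
Ev 8: PC=0 idx=0 pred=T actual=N -> ctr[0]=1

Answer: 1 1 1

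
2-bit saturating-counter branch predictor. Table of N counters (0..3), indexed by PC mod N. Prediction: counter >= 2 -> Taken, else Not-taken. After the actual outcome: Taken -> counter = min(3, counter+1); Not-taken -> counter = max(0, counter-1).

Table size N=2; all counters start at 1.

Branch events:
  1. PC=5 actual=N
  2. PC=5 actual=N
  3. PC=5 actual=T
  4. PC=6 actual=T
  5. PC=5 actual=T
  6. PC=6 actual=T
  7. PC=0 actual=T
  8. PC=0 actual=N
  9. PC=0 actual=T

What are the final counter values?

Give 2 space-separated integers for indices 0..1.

Answer: 3 2

Derivation:
Ev 1: PC=5 idx=1 pred=N actual=N -> ctr[1]=0
Ev 2: PC=5 idx=1 pred=N actual=N -> ctr[1]=0
Ev 3: PC=5 idx=1 pred=N actual=T -> ctr[1]=1
Ev 4: PC=6 idx=0 pred=N actual=T -> ctr[0]=2
Ev 5: PC=5 idx=1 pred=N actual=T -> ctr[1]=2
Ev 6: PC=6 idx=0 pred=T actual=T -> ctr[0]=3
Ev 7: PC=0 idx=0 pred=T actual=T -> ctr[0]=3
Ev 8: PC=0 idx=0 pred=T actual=N -> ctr[0]=2
Ev 9: PC=0 idx=0 pred=T actual=T -> ctr[0]=3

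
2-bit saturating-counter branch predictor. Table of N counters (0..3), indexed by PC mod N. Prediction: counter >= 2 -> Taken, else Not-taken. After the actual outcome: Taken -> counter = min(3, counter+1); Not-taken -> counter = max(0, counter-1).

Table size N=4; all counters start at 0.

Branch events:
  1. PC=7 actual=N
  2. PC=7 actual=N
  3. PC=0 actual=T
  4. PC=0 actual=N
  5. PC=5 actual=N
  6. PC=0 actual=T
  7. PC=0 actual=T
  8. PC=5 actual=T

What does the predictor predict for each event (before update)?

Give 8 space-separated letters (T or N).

Ev 1: PC=7 idx=3 pred=N actual=N -> ctr[3]=0
Ev 2: PC=7 idx=3 pred=N actual=N -> ctr[3]=0
Ev 3: PC=0 idx=0 pred=N actual=T -> ctr[0]=1
Ev 4: PC=0 idx=0 pred=N actual=N -> ctr[0]=0
Ev 5: PC=5 idx=1 pred=N actual=N -> ctr[1]=0
Ev 6: PC=0 idx=0 pred=N actual=T -> ctr[0]=1
Ev 7: PC=0 idx=0 pred=N actual=T -> ctr[0]=2
Ev 8: PC=5 idx=1 pred=N actual=T -> ctr[1]=1

Answer: N N N N N N N N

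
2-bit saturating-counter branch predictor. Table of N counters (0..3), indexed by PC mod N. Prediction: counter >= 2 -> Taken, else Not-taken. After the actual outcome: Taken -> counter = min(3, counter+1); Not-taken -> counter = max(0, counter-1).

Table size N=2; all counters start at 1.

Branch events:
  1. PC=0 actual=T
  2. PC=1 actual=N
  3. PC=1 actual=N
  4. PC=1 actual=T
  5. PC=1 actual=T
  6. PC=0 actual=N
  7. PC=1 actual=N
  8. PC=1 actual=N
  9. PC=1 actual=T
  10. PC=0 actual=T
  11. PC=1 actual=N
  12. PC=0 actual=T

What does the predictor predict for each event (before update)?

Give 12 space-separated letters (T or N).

Ev 1: PC=0 idx=0 pred=N actual=T -> ctr[0]=2
Ev 2: PC=1 idx=1 pred=N actual=N -> ctr[1]=0
Ev 3: PC=1 idx=1 pred=N actual=N -> ctr[1]=0
Ev 4: PC=1 idx=1 pred=N actual=T -> ctr[1]=1
Ev 5: PC=1 idx=1 pred=N actual=T -> ctr[1]=2
Ev 6: PC=0 idx=0 pred=T actual=N -> ctr[0]=1
Ev 7: PC=1 idx=1 pred=T actual=N -> ctr[1]=1
Ev 8: PC=1 idx=1 pred=N actual=N -> ctr[1]=0
Ev 9: PC=1 idx=1 pred=N actual=T -> ctr[1]=1
Ev 10: PC=0 idx=0 pred=N actual=T -> ctr[0]=2
Ev 11: PC=1 idx=1 pred=N actual=N -> ctr[1]=0
Ev 12: PC=0 idx=0 pred=T actual=T -> ctr[0]=3

Answer: N N N N N T T N N N N T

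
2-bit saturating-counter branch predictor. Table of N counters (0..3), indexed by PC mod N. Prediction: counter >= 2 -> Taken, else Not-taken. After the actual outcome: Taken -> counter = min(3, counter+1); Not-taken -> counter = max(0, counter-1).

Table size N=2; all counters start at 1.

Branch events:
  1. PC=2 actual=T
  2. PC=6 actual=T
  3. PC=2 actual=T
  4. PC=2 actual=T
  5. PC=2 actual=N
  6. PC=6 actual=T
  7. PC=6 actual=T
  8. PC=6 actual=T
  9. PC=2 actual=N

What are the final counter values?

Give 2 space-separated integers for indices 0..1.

Ev 1: PC=2 idx=0 pred=N actual=T -> ctr[0]=2
Ev 2: PC=6 idx=0 pred=T actual=T -> ctr[0]=3
Ev 3: PC=2 idx=0 pred=T actual=T -> ctr[0]=3
Ev 4: PC=2 idx=0 pred=T actual=T -> ctr[0]=3
Ev 5: PC=2 idx=0 pred=T actual=N -> ctr[0]=2
Ev 6: PC=6 idx=0 pred=T actual=T -> ctr[0]=3
Ev 7: PC=6 idx=0 pred=T actual=T -> ctr[0]=3
Ev 8: PC=6 idx=0 pred=T actual=T -> ctr[0]=3
Ev 9: PC=2 idx=0 pred=T actual=N -> ctr[0]=2

Answer: 2 1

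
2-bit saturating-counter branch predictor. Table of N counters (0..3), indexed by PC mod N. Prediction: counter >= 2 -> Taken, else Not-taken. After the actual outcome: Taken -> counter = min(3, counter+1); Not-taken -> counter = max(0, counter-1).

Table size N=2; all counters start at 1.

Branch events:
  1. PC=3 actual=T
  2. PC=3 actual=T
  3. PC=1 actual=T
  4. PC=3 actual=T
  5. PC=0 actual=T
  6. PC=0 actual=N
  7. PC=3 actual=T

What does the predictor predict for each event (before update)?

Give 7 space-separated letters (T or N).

Answer: N T T T N T T

Derivation:
Ev 1: PC=3 idx=1 pred=N actual=T -> ctr[1]=2
Ev 2: PC=3 idx=1 pred=T actual=T -> ctr[1]=3
Ev 3: PC=1 idx=1 pred=T actual=T -> ctr[1]=3
Ev 4: PC=3 idx=1 pred=T actual=T -> ctr[1]=3
Ev 5: PC=0 idx=0 pred=N actual=T -> ctr[0]=2
Ev 6: PC=0 idx=0 pred=T actual=N -> ctr[0]=1
Ev 7: PC=3 idx=1 pred=T actual=T -> ctr[1]=3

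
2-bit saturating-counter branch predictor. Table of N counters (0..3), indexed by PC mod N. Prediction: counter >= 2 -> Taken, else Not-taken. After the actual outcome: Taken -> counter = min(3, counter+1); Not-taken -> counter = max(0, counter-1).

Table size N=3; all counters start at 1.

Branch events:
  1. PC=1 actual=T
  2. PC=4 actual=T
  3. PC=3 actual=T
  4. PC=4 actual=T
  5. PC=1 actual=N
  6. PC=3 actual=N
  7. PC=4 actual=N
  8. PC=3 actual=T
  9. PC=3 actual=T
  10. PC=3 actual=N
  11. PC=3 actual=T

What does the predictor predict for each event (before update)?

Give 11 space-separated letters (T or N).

Answer: N T N T T T T N T T T

Derivation:
Ev 1: PC=1 idx=1 pred=N actual=T -> ctr[1]=2
Ev 2: PC=4 idx=1 pred=T actual=T -> ctr[1]=3
Ev 3: PC=3 idx=0 pred=N actual=T -> ctr[0]=2
Ev 4: PC=4 idx=1 pred=T actual=T -> ctr[1]=3
Ev 5: PC=1 idx=1 pred=T actual=N -> ctr[1]=2
Ev 6: PC=3 idx=0 pred=T actual=N -> ctr[0]=1
Ev 7: PC=4 idx=1 pred=T actual=N -> ctr[1]=1
Ev 8: PC=3 idx=0 pred=N actual=T -> ctr[0]=2
Ev 9: PC=3 idx=0 pred=T actual=T -> ctr[0]=3
Ev 10: PC=3 idx=0 pred=T actual=N -> ctr[0]=2
Ev 11: PC=3 idx=0 pred=T actual=T -> ctr[0]=3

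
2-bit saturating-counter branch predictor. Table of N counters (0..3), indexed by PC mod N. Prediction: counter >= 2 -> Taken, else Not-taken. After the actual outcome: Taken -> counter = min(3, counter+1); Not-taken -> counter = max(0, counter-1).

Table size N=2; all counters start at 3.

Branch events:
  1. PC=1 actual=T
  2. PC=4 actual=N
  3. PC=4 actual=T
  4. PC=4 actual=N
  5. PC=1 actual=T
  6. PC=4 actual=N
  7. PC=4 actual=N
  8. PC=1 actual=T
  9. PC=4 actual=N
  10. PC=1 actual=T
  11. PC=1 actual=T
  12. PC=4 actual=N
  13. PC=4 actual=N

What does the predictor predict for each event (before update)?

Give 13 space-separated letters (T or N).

Answer: T T T T T T N T N T T N N

Derivation:
Ev 1: PC=1 idx=1 pred=T actual=T -> ctr[1]=3
Ev 2: PC=4 idx=0 pred=T actual=N -> ctr[0]=2
Ev 3: PC=4 idx=0 pred=T actual=T -> ctr[0]=3
Ev 4: PC=4 idx=0 pred=T actual=N -> ctr[0]=2
Ev 5: PC=1 idx=1 pred=T actual=T -> ctr[1]=3
Ev 6: PC=4 idx=0 pred=T actual=N -> ctr[0]=1
Ev 7: PC=4 idx=0 pred=N actual=N -> ctr[0]=0
Ev 8: PC=1 idx=1 pred=T actual=T -> ctr[1]=3
Ev 9: PC=4 idx=0 pred=N actual=N -> ctr[0]=0
Ev 10: PC=1 idx=1 pred=T actual=T -> ctr[1]=3
Ev 11: PC=1 idx=1 pred=T actual=T -> ctr[1]=3
Ev 12: PC=4 idx=0 pred=N actual=N -> ctr[0]=0
Ev 13: PC=4 idx=0 pred=N actual=N -> ctr[0]=0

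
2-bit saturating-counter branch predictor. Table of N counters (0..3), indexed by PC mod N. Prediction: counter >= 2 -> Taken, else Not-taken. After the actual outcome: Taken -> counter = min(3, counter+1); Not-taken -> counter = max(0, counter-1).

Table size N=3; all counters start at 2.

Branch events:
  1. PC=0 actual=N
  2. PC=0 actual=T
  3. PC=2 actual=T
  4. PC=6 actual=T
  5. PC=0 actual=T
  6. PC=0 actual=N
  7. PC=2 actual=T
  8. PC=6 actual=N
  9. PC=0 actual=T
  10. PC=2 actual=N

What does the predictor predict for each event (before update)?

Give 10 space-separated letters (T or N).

Ev 1: PC=0 idx=0 pred=T actual=N -> ctr[0]=1
Ev 2: PC=0 idx=0 pred=N actual=T -> ctr[0]=2
Ev 3: PC=2 idx=2 pred=T actual=T -> ctr[2]=3
Ev 4: PC=6 idx=0 pred=T actual=T -> ctr[0]=3
Ev 5: PC=0 idx=0 pred=T actual=T -> ctr[0]=3
Ev 6: PC=0 idx=0 pred=T actual=N -> ctr[0]=2
Ev 7: PC=2 idx=2 pred=T actual=T -> ctr[2]=3
Ev 8: PC=6 idx=0 pred=T actual=N -> ctr[0]=1
Ev 9: PC=0 idx=0 pred=N actual=T -> ctr[0]=2
Ev 10: PC=2 idx=2 pred=T actual=N -> ctr[2]=2

Answer: T N T T T T T T N T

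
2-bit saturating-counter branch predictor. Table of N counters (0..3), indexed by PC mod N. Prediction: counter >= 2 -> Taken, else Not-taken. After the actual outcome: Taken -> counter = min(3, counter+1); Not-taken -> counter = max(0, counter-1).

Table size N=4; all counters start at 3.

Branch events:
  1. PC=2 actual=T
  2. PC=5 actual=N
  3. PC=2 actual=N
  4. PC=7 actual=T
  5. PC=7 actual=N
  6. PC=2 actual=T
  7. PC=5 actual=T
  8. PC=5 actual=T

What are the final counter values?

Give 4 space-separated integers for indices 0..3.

Answer: 3 3 3 2

Derivation:
Ev 1: PC=2 idx=2 pred=T actual=T -> ctr[2]=3
Ev 2: PC=5 idx=1 pred=T actual=N -> ctr[1]=2
Ev 3: PC=2 idx=2 pred=T actual=N -> ctr[2]=2
Ev 4: PC=7 idx=3 pred=T actual=T -> ctr[3]=3
Ev 5: PC=7 idx=3 pred=T actual=N -> ctr[3]=2
Ev 6: PC=2 idx=2 pred=T actual=T -> ctr[2]=3
Ev 7: PC=5 idx=1 pred=T actual=T -> ctr[1]=3
Ev 8: PC=5 idx=1 pred=T actual=T -> ctr[1]=3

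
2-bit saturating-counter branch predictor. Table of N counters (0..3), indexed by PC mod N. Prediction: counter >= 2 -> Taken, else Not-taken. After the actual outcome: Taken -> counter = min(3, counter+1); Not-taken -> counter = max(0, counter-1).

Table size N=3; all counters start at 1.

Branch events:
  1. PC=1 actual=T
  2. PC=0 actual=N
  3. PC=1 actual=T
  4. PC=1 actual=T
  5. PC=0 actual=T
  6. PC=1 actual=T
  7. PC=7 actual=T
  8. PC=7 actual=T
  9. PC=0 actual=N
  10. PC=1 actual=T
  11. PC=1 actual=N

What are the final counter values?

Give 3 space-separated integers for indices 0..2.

Ev 1: PC=1 idx=1 pred=N actual=T -> ctr[1]=2
Ev 2: PC=0 idx=0 pred=N actual=N -> ctr[0]=0
Ev 3: PC=1 idx=1 pred=T actual=T -> ctr[1]=3
Ev 4: PC=1 idx=1 pred=T actual=T -> ctr[1]=3
Ev 5: PC=0 idx=0 pred=N actual=T -> ctr[0]=1
Ev 6: PC=1 idx=1 pred=T actual=T -> ctr[1]=3
Ev 7: PC=7 idx=1 pred=T actual=T -> ctr[1]=3
Ev 8: PC=7 idx=1 pred=T actual=T -> ctr[1]=3
Ev 9: PC=0 idx=0 pred=N actual=N -> ctr[0]=0
Ev 10: PC=1 idx=1 pred=T actual=T -> ctr[1]=3
Ev 11: PC=1 idx=1 pred=T actual=N -> ctr[1]=2

Answer: 0 2 1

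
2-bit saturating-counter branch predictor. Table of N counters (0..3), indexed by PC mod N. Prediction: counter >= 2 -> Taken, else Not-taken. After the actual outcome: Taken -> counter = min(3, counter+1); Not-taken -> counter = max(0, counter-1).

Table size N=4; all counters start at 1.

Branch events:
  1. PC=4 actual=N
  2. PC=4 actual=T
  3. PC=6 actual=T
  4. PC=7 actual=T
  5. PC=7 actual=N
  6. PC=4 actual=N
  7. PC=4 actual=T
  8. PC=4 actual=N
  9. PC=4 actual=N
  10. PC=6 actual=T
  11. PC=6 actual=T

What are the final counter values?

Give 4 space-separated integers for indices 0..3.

Answer: 0 1 3 1

Derivation:
Ev 1: PC=4 idx=0 pred=N actual=N -> ctr[0]=0
Ev 2: PC=4 idx=0 pred=N actual=T -> ctr[0]=1
Ev 3: PC=6 idx=2 pred=N actual=T -> ctr[2]=2
Ev 4: PC=7 idx=3 pred=N actual=T -> ctr[3]=2
Ev 5: PC=7 idx=3 pred=T actual=N -> ctr[3]=1
Ev 6: PC=4 idx=0 pred=N actual=N -> ctr[0]=0
Ev 7: PC=4 idx=0 pred=N actual=T -> ctr[0]=1
Ev 8: PC=4 idx=0 pred=N actual=N -> ctr[0]=0
Ev 9: PC=4 idx=0 pred=N actual=N -> ctr[0]=0
Ev 10: PC=6 idx=2 pred=T actual=T -> ctr[2]=3
Ev 11: PC=6 idx=2 pred=T actual=T -> ctr[2]=3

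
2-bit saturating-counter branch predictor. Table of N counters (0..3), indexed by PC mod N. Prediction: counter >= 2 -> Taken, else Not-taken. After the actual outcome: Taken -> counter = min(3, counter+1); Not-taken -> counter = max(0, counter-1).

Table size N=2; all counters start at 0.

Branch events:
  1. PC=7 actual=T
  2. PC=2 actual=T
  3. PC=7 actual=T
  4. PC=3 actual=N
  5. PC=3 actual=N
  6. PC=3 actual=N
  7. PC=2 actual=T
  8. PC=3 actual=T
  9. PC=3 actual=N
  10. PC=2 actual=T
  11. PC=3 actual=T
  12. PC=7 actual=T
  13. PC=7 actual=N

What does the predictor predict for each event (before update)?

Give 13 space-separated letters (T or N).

Answer: N N N T N N N N N T N N T

Derivation:
Ev 1: PC=7 idx=1 pred=N actual=T -> ctr[1]=1
Ev 2: PC=2 idx=0 pred=N actual=T -> ctr[0]=1
Ev 3: PC=7 idx=1 pred=N actual=T -> ctr[1]=2
Ev 4: PC=3 idx=1 pred=T actual=N -> ctr[1]=1
Ev 5: PC=3 idx=1 pred=N actual=N -> ctr[1]=0
Ev 6: PC=3 idx=1 pred=N actual=N -> ctr[1]=0
Ev 7: PC=2 idx=0 pred=N actual=T -> ctr[0]=2
Ev 8: PC=3 idx=1 pred=N actual=T -> ctr[1]=1
Ev 9: PC=3 idx=1 pred=N actual=N -> ctr[1]=0
Ev 10: PC=2 idx=0 pred=T actual=T -> ctr[0]=3
Ev 11: PC=3 idx=1 pred=N actual=T -> ctr[1]=1
Ev 12: PC=7 idx=1 pred=N actual=T -> ctr[1]=2
Ev 13: PC=7 idx=1 pred=T actual=N -> ctr[1]=1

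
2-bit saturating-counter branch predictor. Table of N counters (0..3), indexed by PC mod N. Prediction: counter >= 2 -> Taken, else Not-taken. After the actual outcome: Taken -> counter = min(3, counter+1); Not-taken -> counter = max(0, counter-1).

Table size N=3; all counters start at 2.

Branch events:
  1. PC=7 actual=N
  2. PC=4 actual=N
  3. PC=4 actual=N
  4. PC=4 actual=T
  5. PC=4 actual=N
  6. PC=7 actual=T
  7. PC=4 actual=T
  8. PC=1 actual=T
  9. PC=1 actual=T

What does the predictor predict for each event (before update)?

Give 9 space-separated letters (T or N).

Answer: T N N N N N N T T

Derivation:
Ev 1: PC=7 idx=1 pred=T actual=N -> ctr[1]=1
Ev 2: PC=4 idx=1 pred=N actual=N -> ctr[1]=0
Ev 3: PC=4 idx=1 pred=N actual=N -> ctr[1]=0
Ev 4: PC=4 idx=1 pred=N actual=T -> ctr[1]=1
Ev 5: PC=4 idx=1 pred=N actual=N -> ctr[1]=0
Ev 6: PC=7 idx=1 pred=N actual=T -> ctr[1]=1
Ev 7: PC=4 idx=1 pred=N actual=T -> ctr[1]=2
Ev 8: PC=1 idx=1 pred=T actual=T -> ctr[1]=3
Ev 9: PC=1 idx=1 pred=T actual=T -> ctr[1]=3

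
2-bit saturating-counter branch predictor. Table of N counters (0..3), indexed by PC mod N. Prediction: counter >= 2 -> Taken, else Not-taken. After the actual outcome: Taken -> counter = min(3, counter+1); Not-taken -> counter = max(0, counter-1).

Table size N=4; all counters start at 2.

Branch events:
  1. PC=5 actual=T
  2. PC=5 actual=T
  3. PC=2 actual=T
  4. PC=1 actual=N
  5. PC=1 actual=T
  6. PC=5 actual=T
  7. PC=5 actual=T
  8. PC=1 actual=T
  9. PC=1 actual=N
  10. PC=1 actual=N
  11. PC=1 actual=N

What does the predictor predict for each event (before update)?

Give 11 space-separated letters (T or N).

Answer: T T T T T T T T T T N

Derivation:
Ev 1: PC=5 idx=1 pred=T actual=T -> ctr[1]=3
Ev 2: PC=5 idx=1 pred=T actual=T -> ctr[1]=3
Ev 3: PC=2 idx=2 pred=T actual=T -> ctr[2]=3
Ev 4: PC=1 idx=1 pred=T actual=N -> ctr[1]=2
Ev 5: PC=1 idx=1 pred=T actual=T -> ctr[1]=3
Ev 6: PC=5 idx=1 pred=T actual=T -> ctr[1]=3
Ev 7: PC=5 idx=1 pred=T actual=T -> ctr[1]=3
Ev 8: PC=1 idx=1 pred=T actual=T -> ctr[1]=3
Ev 9: PC=1 idx=1 pred=T actual=N -> ctr[1]=2
Ev 10: PC=1 idx=1 pred=T actual=N -> ctr[1]=1
Ev 11: PC=1 idx=1 pred=N actual=N -> ctr[1]=0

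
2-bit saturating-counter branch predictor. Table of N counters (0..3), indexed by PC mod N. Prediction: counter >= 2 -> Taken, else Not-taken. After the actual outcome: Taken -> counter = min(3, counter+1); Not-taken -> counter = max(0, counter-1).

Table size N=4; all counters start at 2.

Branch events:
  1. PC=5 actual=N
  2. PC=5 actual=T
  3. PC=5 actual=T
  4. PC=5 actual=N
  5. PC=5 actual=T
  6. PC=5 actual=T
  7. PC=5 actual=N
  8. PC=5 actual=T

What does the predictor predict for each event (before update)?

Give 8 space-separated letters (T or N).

Ev 1: PC=5 idx=1 pred=T actual=N -> ctr[1]=1
Ev 2: PC=5 idx=1 pred=N actual=T -> ctr[1]=2
Ev 3: PC=5 idx=1 pred=T actual=T -> ctr[1]=3
Ev 4: PC=5 idx=1 pred=T actual=N -> ctr[1]=2
Ev 5: PC=5 idx=1 pred=T actual=T -> ctr[1]=3
Ev 6: PC=5 idx=1 pred=T actual=T -> ctr[1]=3
Ev 7: PC=5 idx=1 pred=T actual=N -> ctr[1]=2
Ev 8: PC=5 idx=1 pred=T actual=T -> ctr[1]=3

Answer: T N T T T T T T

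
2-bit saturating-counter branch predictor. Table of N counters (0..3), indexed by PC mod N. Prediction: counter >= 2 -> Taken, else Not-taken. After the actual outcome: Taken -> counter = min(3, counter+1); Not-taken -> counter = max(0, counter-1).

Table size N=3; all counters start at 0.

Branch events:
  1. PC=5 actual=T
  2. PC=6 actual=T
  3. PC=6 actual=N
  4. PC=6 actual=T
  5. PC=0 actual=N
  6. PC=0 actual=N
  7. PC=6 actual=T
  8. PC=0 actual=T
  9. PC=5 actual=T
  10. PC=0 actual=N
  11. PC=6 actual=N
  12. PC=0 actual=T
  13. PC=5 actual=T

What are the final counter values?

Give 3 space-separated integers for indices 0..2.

Answer: 1 0 3

Derivation:
Ev 1: PC=5 idx=2 pred=N actual=T -> ctr[2]=1
Ev 2: PC=6 idx=0 pred=N actual=T -> ctr[0]=1
Ev 3: PC=6 idx=0 pred=N actual=N -> ctr[0]=0
Ev 4: PC=6 idx=0 pred=N actual=T -> ctr[0]=1
Ev 5: PC=0 idx=0 pred=N actual=N -> ctr[0]=0
Ev 6: PC=0 idx=0 pred=N actual=N -> ctr[0]=0
Ev 7: PC=6 idx=0 pred=N actual=T -> ctr[0]=1
Ev 8: PC=0 idx=0 pred=N actual=T -> ctr[0]=2
Ev 9: PC=5 idx=2 pred=N actual=T -> ctr[2]=2
Ev 10: PC=0 idx=0 pred=T actual=N -> ctr[0]=1
Ev 11: PC=6 idx=0 pred=N actual=N -> ctr[0]=0
Ev 12: PC=0 idx=0 pred=N actual=T -> ctr[0]=1
Ev 13: PC=5 idx=2 pred=T actual=T -> ctr[2]=3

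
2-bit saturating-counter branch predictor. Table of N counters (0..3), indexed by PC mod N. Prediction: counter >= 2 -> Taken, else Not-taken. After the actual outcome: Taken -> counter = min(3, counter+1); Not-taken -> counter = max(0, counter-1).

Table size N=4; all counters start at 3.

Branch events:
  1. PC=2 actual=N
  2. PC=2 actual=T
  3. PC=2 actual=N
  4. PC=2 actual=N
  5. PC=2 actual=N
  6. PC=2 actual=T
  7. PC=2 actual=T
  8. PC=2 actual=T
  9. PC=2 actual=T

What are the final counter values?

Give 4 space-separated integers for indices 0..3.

Ev 1: PC=2 idx=2 pred=T actual=N -> ctr[2]=2
Ev 2: PC=2 idx=2 pred=T actual=T -> ctr[2]=3
Ev 3: PC=2 idx=2 pred=T actual=N -> ctr[2]=2
Ev 4: PC=2 idx=2 pred=T actual=N -> ctr[2]=1
Ev 5: PC=2 idx=2 pred=N actual=N -> ctr[2]=0
Ev 6: PC=2 idx=2 pred=N actual=T -> ctr[2]=1
Ev 7: PC=2 idx=2 pred=N actual=T -> ctr[2]=2
Ev 8: PC=2 idx=2 pred=T actual=T -> ctr[2]=3
Ev 9: PC=2 idx=2 pred=T actual=T -> ctr[2]=3

Answer: 3 3 3 3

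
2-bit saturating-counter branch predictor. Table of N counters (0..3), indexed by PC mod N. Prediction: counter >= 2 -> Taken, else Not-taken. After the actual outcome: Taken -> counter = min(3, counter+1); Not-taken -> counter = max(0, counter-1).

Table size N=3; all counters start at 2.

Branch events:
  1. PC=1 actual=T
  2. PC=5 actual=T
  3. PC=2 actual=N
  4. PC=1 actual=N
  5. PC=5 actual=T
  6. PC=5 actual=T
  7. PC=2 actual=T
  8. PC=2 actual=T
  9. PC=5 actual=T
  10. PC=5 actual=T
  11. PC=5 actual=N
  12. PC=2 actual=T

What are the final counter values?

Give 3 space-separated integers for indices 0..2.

Ev 1: PC=1 idx=1 pred=T actual=T -> ctr[1]=3
Ev 2: PC=5 idx=2 pred=T actual=T -> ctr[2]=3
Ev 3: PC=2 idx=2 pred=T actual=N -> ctr[2]=2
Ev 4: PC=1 idx=1 pred=T actual=N -> ctr[1]=2
Ev 5: PC=5 idx=2 pred=T actual=T -> ctr[2]=3
Ev 6: PC=5 idx=2 pred=T actual=T -> ctr[2]=3
Ev 7: PC=2 idx=2 pred=T actual=T -> ctr[2]=3
Ev 8: PC=2 idx=2 pred=T actual=T -> ctr[2]=3
Ev 9: PC=5 idx=2 pred=T actual=T -> ctr[2]=3
Ev 10: PC=5 idx=2 pred=T actual=T -> ctr[2]=3
Ev 11: PC=5 idx=2 pred=T actual=N -> ctr[2]=2
Ev 12: PC=2 idx=2 pred=T actual=T -> ctr[2]=3

Answer: 2 2 3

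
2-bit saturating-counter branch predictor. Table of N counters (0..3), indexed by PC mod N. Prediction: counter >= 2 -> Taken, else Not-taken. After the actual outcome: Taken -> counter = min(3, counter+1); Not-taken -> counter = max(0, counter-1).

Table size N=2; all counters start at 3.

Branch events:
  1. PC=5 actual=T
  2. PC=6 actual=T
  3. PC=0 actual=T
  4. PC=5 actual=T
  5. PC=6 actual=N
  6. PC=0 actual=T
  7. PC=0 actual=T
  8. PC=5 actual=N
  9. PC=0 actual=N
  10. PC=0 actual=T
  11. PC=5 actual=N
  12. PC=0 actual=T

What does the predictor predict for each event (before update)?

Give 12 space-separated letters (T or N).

Ev 1: PC=5 idx=1 pred=T actual=T -> ctr[1]=3
Ev 2: PC=6 idx=0 pred=T actual=T -> ctr[0]=3
Ev 3: PC=0 idx=0 pred=T actual=T -> ctr[0]=3
Ev 4: PC=5 idx=1 pred=T actual=T -> ctr[1]=3
Ev 5: PC=6 idx=0 pred=T actual=N -> ctr[0]=2
Ev 6: PC=0 idx=0 pred=T actual=T -> ctr[0]=3
Ev 7: PC=0 idx=0 pred=T actual=T -> ctr[0]=3
Ev 8: PC=5 idx=1 pred=T actual=N -> ctr[1]=2
Ev 9: PC=0 idx=0 pred=T actual=N -> ctr[0]=2
Ev 10: PC=0 idx=0 pred=T actual=T -> ctr[0]=3
Ev 11: PC=5 idx=1 pred=T actual=N -> ctr[1]=1
Ev 12: PC=0 idx=0 pred=T actual=T -> ctr[0]=3

Answer: T T T T T T T T T T T T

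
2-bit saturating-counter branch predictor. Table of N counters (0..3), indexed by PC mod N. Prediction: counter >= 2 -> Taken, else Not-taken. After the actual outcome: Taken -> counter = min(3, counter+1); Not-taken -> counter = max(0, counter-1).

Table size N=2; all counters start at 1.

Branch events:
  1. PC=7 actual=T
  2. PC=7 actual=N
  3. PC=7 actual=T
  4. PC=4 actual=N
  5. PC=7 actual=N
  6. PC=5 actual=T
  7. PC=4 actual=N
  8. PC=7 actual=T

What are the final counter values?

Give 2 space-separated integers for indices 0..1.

Answer: 0 3

Derivation:
Ev 1: PC=7 idx=1 pred=N actual=T -> ctr[1]=2
Ev 2: PC=7 idx=1 pred=T actual=N -> ctr[1]=1
Ev 3: PC=7 idx=1 pred=N actual=T -> ctr[1]=2
Ev 4: PC=4 idx=0 pred=N actual=N -> ctr[0]=0
Ev 5: PC=7 idx=1 pred=T actual=N -> ctr[1]=1
Ev 6: PC=5 idx=1 pred=N actual=T -> ctr[1]=2
Ev 7: PC=4 idx=0 pred=N actual=N -> ctr[0]=0
Ev 8: PC=7 idx=1 pred=T actual=T -> ctr[1]=3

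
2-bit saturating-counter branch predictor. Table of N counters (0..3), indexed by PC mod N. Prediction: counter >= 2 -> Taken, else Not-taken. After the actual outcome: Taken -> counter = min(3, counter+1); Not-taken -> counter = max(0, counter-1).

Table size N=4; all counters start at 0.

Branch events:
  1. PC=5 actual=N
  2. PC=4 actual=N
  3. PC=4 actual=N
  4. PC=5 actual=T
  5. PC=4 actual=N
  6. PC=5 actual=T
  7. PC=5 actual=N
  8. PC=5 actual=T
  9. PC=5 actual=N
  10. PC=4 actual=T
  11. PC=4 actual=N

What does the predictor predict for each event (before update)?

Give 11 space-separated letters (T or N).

Ev 1: PC=5 idx=1 pred=N actual=N -> ctr[1]=0
Ev 2: PC=4 idx=0 pred=N actual=N -> ctr[0]=0
Ev 3: PC=4 idx=0 pred=N actual=N -> ctr[0]=0
Ev 4: PC=5 idx=1 pred=N actual=T -> ctr[1]=1
Ev 5: PC=4 idx=0 pred=N actual=N -> ctr[0]=0
Ev 6: PC=5 idx=1 pred=N actual=T -> ctr[1]=2
Ev 7: PC=5 idx=1 pred=T actual=N -> ctr[1]=1
Ev 8: PC=5 idx=1 pred=N actual=T -> ctr[1]=2
Ev 9: PC=5 idx=1 pred=T actual=N -> ctr[1]=1
Ev 10: PC=4 idx=0 pred=N actual=T -> ctr[0]=1
Ev 11: PC=4 idx=0 pred=N actual=N -> ctr[0]=0

Answer: N N N N N N T N T N N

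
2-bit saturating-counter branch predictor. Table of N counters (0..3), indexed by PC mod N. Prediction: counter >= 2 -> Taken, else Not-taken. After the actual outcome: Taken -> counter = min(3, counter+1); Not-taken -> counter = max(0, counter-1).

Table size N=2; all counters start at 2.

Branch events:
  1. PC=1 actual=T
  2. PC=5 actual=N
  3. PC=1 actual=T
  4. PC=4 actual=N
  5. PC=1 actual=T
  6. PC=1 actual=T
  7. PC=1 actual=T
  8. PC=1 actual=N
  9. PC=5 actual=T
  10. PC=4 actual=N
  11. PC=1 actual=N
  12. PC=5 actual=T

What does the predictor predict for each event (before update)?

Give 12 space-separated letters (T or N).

Answer: T T T T T T T T T N T T

Derivation:
Ev 1: PC=1 idx=1 pred=T actual=T -> ctr[1]=3
Ev 2: PC=5 idx=1 pred=T actual=N -> ctr[1]=2
Ev 3: PC=1 idx=1 pred=T actual=T -> ctr[1]=3
Ev 4: PC=4 idx=0 pred=T actual=N -> ctr[0]=1
Ev 5: PC=1 idx=1 pred=T actual=T -> ctr[1]=3
Ev 6: PC=1 idx=1 pred=T actual=T -> ctr[1]=3
Ev 7: PC=1 idx=1 pred=T actual=T -> ctr[1]=3
Ev 8: PC=1 idx=1 pred=T actual=N -> ctr[1]=2
Ev 9: PC=5 idx=1 pred=T actual=T -> ctr[1]=3
Ev 10: PC=4 idx=0 pred=N actual=N -> ctr[0]=0
Ev 11: PC=1 idx=1 pred=T actual=N -> ctr[1]=2
Ev 12: PC=5 idx=1 pred=T actual=T -> ctr[1]=3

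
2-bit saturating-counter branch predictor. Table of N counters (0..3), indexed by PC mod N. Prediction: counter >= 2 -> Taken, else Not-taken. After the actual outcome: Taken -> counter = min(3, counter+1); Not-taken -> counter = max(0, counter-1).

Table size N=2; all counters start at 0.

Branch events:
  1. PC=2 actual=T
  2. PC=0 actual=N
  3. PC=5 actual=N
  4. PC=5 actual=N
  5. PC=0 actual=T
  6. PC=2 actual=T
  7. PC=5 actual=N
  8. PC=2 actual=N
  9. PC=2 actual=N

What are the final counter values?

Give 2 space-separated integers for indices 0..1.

Answer: 0 0

Derivation:
Ev 1: PC=2 idx=0 pred=N actual=T -> ctr[0]=1
Ev 2: PC=0 idx=0 pred=N actual=N -> ctr[0]=0
Ev 3: PC=5 idx=1 pred=N actual=N -> ctr[1]=0
Ev 4: PC=5 idx=1 pred=N actual=N -> ctr[1]=0
Ev 5: PC=0 idx=0 pred=N actual=T -> ctr[0]=1
Ev 6: PC=2 idx=0 pred=N actual=T -> ctr[0]=2
Ev 7: PC=5 idx=1 pred=N actual=N -> ctr[1]=0
Ev 8: PC=2 idx=0 pred=T actual=N -> ctr[0]=1
Ev 9: PC=2 idx=0 pred=N actual=N -> ctr[0]=0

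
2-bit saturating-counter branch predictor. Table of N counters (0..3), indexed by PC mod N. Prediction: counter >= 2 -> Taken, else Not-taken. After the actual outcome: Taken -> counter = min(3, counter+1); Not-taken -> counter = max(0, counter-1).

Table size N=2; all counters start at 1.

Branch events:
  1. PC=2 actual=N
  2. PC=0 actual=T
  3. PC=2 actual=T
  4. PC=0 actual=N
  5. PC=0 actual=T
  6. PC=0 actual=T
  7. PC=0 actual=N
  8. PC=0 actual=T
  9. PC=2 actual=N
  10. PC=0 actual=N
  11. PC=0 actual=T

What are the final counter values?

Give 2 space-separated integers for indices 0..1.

Answer: 2 1

Derivation:
Ev 1: PC=2 idx=0 pred=N actual=N -> ctr[0]=0
Ev 2: PC=0 idx=0 pred=N actual=T -> ctr[0]=1
Ev 3: PC=2 idx=0 pred=N actual=T -> ctr[0]=2
Ev 4: PC=0 idx=0 pred=T actual=N -> ctr[0]=1
Ev 5: PC=0 idx=0 pred=N actual=T -> ctr[0]=2
Ev 6: PC=0 idx=0 pred=T actual=T -> ctr[0]=3
Ev 7: PC=0 idx=0 pred=T actual=N -> ctr[0]=2
Ev 8: PC=0 idx=0 pred=T actual=T -> ctr[0]=3
Ev 9: PC=2 idx=0 pred=T actual=N -> ctr[0]=2
Ev 10: PC=0 idx=0 pred=T actual=N -> ctr[0]=1
Ev 11: PC=0 idx=0 pred=N actual=T -> ctr[0]=2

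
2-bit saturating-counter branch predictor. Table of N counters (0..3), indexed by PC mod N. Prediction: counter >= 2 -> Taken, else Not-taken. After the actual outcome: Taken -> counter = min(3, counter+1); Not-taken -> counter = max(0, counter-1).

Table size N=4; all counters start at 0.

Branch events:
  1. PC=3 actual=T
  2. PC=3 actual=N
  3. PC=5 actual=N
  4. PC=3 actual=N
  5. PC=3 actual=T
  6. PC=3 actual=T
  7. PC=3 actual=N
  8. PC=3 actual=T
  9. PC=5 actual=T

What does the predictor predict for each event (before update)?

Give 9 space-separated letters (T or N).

Answer: N N N N N N T N N

Derivation:
Ev 1: PC=3 idx=3 pred=N actual=T -> ctr[3]=1
Ev 2: PC=3 idx=3 pred=N actual=N -> ctr[3]=0
Ev 3: PC=5 idx=1 pred=N actual=N -> ctr[1]=0
Ev 4: PC=3 idx=3 pred=N actual=N -> ctr[3]=0
Ev 5: PC=3 idx=3 pred=N actual=T -> ctr[3]=1
Ev 6: PC=3 idx=3 pred=N actual=T -> ctr[3]=2
Ev 7: PC=3 idx=3 pred=T actual=N -> ctr[3]=1
Ev 8: PC=3 idx=3 pred=N actual=T -> ctr[3]=2
Ev 9: PC=5 idx=1 pred=N actual=T -> ctr[1]=1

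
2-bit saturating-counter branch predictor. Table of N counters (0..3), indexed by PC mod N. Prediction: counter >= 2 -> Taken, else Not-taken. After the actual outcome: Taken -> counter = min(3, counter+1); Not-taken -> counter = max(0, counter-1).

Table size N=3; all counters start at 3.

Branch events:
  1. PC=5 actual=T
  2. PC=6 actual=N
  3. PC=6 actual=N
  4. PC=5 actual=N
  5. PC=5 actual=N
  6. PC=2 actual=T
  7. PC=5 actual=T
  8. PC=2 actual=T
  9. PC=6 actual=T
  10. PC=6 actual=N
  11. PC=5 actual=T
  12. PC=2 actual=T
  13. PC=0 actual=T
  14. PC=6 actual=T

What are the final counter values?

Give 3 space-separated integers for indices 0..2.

Ev 1: PC=5 idx=2 pred=T actual=T -> ctr[2]=3
Ev 2: PC=6 idx=0 pred=T actual=N -> ctr[0]=2
Ev 3: PC=6 idx=0 pred=T actual=N -> ctr[0]=1
Ev 4: PC=5 idx=2 pred=T actual=N -> ctr[2]=2
Ev 5: PC=5 idx=2 pred=T actual=N -> ctr[2]=1
Ev 6: PC=2 idx=2 pred=N actual=T -> ctr[2]=2
Ev 7: PC=5 idx=2 pred=T actual=T -> ctr[2]=3
Ev 8: PC=2 idx=2 pred=T actual=T -> ctr[2]=3
Ev 9: PC=6 idx=0 pred=N actual=T -> ctr[0]=2
Ev 10: PC=6 idx=0 pred=T actual=N -> ctr[0]=1
Ev 11: PC=5 idx=2 pred=T actual=T -> ctr[2]=3
Ev 12: PC=2 idx=2 pred=T actual=T -> ctr[2]=3
Ev 13: PC=0 idx=0 pred=N actual=T -> ctr[0]=2
Ev 14: PC=6 idx=0 pred=T actual=T -> ctr[0]=3

Answer: 3 3 3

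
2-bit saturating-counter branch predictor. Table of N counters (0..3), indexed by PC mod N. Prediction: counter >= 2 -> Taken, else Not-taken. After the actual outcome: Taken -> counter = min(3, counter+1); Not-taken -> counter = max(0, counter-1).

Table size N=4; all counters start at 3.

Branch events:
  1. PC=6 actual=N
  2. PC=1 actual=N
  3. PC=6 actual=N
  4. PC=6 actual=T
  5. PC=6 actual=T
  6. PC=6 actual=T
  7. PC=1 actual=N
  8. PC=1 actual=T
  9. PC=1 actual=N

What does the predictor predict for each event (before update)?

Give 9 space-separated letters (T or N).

Answer: T T T N T T T N T

Derivation:
Ev 1: PC=6 idx=2 pred=T actual=N -> ctr[2]=2
Ev 2: PC=1 idx=1 pred=T actual=N -> ctr[1]=2
Ev 3: PC=6 idx=2 pred=T actual=N -> ctr[2]=1
Ev 4: PC=6 idx=2 pred=N actual=T -> ctr[2]=2
Ev 5: PC=6 idx=2 pred=T actual=T -> ctr[2]=3
Ev 6: PC=6 idx=2 pred=T actual=T -> ctr[2]=3
Ev 7: PC=1 idx=1 pred=T actual=N -> ctr[1]=1
Ev 8: PC=1 idx=1 pred=N actual=T -> ctr[1]=2
Ev 9: PC=1 idx=1 pred=T actual=N -> ctr[1]=1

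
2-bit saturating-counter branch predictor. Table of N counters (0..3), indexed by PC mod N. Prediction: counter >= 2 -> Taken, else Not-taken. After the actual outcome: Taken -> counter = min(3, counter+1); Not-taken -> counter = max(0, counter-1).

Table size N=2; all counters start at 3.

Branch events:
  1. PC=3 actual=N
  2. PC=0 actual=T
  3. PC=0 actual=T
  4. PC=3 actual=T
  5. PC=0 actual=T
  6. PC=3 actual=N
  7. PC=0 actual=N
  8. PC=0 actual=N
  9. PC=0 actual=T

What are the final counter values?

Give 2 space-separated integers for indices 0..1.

Answer: 2 2

Derivation:
Ev 1: PC=3 idx=1 pred=T actual=N -> ctr[1]=2
Ev 2: PC=0 idx=0 pred=T actual=T -> ctr[0]=3
Ev 3: PC=0 idx=0 pred=T actual=T -> ctr[0]=3
Ev 4: PC=3 idx=1 pred=T actual=T -> ctr[1]=3
Ev 5: PC=0 idx=0 pred=T actual=T -> ctr[0]=3
Ev 6: PC=3 idx=1 pred=T actual=N -> ctr[1]=2
Ev 7: PC=0 idx=0 pred=T actual=N -> ctr[0]=2
Ev 8: PC=0 idx=0 pred=T actual=N -> ctr[0]=1
Ev 9: PC=0 idx=0 pred=N actual=T -> ctr[0]=2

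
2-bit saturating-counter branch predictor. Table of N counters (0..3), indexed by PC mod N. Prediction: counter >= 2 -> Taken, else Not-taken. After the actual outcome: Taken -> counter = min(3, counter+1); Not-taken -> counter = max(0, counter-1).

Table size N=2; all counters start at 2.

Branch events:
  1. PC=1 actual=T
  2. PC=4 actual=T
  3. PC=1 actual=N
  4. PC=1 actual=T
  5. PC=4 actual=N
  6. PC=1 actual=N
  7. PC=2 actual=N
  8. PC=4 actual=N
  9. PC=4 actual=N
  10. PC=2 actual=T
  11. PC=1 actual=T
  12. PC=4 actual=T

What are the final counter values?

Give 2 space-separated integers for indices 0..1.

Answer: 2 3

Derivation:
Ev 1: PC=1 idx=1 pred=T actual=T -> ctr[1]=3
Ev 2: PC=4 idx=0 pred=T actual=T -> ctr[0]=3
Ev 3: PC=1 idx=1 pred=T actual=N -> ctr[1]=2
Ev 4: PC=1 idx=1 pred=T actual=T -> ctr[1]=3
Ev 5: PC=4 idx=0 pred=T actual=N -> ctr[0]=2
Ev 6: PC=1 idx=1 pred=T actual=N -> ctr[1]=2
Ev 7: PC=2 idx=0 pred=T actual=N -> ctr[0]=1
Ev 8: PC=4 idx=0 pred=N actual=N -> ctr[0]=0
Ev 9: PC=4 idx=0 pred=N actual=N -> ctr[0]=0
Ev 10: PC=2 idx=0 pred=N actual=T -> ctr[0]=1
Ev 11: PC=1 idx=1 pred=T actual=T -> ctr[1]=3
Ev 12: PC=4 idx=0 pred=N actual=T -> ctr[0]=2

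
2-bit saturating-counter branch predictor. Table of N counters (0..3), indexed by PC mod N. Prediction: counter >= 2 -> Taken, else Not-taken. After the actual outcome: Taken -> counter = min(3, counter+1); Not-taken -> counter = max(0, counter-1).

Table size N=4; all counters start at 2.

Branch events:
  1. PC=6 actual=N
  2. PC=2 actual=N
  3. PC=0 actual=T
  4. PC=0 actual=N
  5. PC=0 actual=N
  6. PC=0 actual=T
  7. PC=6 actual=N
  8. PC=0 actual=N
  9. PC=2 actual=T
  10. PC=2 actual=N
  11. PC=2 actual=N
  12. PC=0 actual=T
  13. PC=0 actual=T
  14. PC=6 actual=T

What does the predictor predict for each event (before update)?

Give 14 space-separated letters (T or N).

Ev 1: PC=6 idx=2 pred=T actual=N -> ctr[2]=1
Ev 2: PC=2 idx=2 pred=N actual=N -> ctr[2]=0
Ev 3: PC=0 idx=0 pred=T actual=T -> ctr[0]=3
Ev 4: PC=0 idx=0 pred=T actual=N -> ctr[0]=2
Ev 5: PC=0 idx=0 pred=T actual=N -> ctr[0]=1
Ev 6: PC=0 idx=0 pred=N actual=T -> ctr[0]=2
Ev 7: PC=6 idx=2 pred=N actual=N -> ctr[2]=0
Ev 8: PC=0 idx=0 pred=T actual=N -> ctr[0]=1
Ev 9: PC=2 idx=2 pred=N actual=T -> ctr[2]=1
Ev 10: PC=2 idx=2 pred=N actual=N -> ctr[2]=0
Ev 11: PC=2 idx=2 pred=N actual=N -> ctr[2]=0
Ev 12: PC=0 idx=0 pred=N actual=T -> ctr[0]=2
Ev 13: PC=0 idx=0 pred=T actual=T -> ctr[0]=3
Ev 14: PC=6 idx=2 pred=N actual=T -> ctr[2]=1

Answer: T N T T T N N T N N N N T N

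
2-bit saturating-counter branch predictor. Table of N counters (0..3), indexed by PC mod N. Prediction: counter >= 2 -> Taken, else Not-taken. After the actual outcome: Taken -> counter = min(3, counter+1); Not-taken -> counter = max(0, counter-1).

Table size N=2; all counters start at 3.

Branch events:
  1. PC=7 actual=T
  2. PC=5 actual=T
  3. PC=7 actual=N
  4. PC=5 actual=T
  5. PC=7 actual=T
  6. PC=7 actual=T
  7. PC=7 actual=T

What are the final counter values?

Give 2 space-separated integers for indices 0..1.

Ev 1: PC=7 idx=1 pred=T actual=T -> ctr[1]=3
Ev 2: PC=5 idx=1 pred=T actual=T -> ctr[1]=3
Ev 3: PC=7 idx=1 pred=T actual=N -> ctr[1]=2
Ev 4: PC=5 idx=1 pred=T actual=T -> ctr[1]=3
Ev 5: PC=7 idx=1 pred=T actual=T -> ctr[1]=3
Ev 6: PC=7 idx=1 pred=T actual=T -> ctr[1]=3
Ev 7: PC=7 idx=1 pred=T actual=T -> ctr[1]=3

Answer: 3 3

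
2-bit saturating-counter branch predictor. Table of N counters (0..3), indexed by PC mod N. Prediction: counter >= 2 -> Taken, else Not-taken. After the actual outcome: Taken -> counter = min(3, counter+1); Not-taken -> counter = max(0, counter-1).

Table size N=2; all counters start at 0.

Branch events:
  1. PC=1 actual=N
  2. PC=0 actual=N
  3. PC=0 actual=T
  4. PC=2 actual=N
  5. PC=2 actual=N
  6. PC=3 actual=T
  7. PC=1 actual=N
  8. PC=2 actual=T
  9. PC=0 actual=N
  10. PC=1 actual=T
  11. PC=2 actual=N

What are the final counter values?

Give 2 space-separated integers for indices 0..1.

Ev 1: PC=1 idx=1 pred=N actual=N -> ctr[1]=0
Ev 2: PC=0 idx=0 pred=N actual=N -> ctr[0]=0
Ev 3: PC=0 idx=0 pred=N actual=T -> ctr[0]=1
Ev 4: PC=2 idx=0 pred=N actual=N -> ctr[0]=0
Ev 5: PC=2 idx=0 pred=N actual=N -> ctr[0]=0
Ev 6: PC=3 idx=1 pred=N actual=T -> ctr[1]=1
Ev 7: PC=1 idx=1 pred=N actual=N -> ctr[1]=0
Ev 8: PC=2 idx=0 pred=N actual=T -> ctr[0]=1
Ev 9: PC=0 idx=0 pred=N actual=N -> ctr[0]=0
Ev 10: PC=1 idx=1 pred=N actual=T -> ctr[1]=1
Ev 11: PC=2 idx=0 pred=N actual=N -> ctr[0]=0

Answer: 0 1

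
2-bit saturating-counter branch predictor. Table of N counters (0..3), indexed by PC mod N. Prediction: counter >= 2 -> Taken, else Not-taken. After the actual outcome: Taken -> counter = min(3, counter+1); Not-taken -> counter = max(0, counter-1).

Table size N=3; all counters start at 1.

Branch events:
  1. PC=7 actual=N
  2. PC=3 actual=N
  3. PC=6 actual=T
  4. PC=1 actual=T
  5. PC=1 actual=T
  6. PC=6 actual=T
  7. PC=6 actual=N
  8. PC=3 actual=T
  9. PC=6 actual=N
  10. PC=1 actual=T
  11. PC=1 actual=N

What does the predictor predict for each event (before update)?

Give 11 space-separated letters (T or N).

Ev 1: PC=7 idx=1 pred=N actual=N -> ctr[1]=0
Ev 2: PC=3 idx=0 pred=N actual=N -> ctr[0]=0
Ev 3: PC=6 idx=0 pred=N actual=T -> ctr[0]=1
Ev 4: PC=1 idx=1 pred=N actual=T -> ctr[1]=1
Ev 5: PC=1 idx=1 pred=N actual=T -> ctr[1]=2
Ev 6: PC=6 idx=0 pred=N actual=T -> ctr[0]=2
Ev 7: PC=6 idx=0 pred=T actual=N -> ctr[0]=1
Ev 8: PC=3 idx=0 pred=N actual=T -> ctr[0]=2
Ev 9: PC=6 idx=0 pred=T actual=N -> ctr[0]=1
Ev 10: PC=1 idx=1 pred=T actual=T -> ctr[1]=3
Ev 11: PC=1 idx=1 pred=T actual=N -> ctr[1]=2

Answer: N N N N N N T N T T T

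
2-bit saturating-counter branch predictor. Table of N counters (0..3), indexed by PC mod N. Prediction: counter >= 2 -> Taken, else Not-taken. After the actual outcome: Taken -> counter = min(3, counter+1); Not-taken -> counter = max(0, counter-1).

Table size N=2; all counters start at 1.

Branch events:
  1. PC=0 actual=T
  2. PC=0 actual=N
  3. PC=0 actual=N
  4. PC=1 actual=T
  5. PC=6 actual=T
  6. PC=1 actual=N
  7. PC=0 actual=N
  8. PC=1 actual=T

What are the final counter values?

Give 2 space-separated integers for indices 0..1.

Answer: 0 2

Derivation:
Ev 1: PC=0 idx=0 pred=N actual=T -> ctr[0]=2
Ev 2: PC=0 idx=0 pred=T actual=N -> ctr[0]=1
Ev 3: PC=0 idx=0 pred=N actual=N -> ctr[0]=0
Ev 4: PC=1 idx=1 pred=N actual=T -> ctr[1]=2
Ev 5: PC=6 idx=0 pred=N actual=T -> ctr[0]=1
Ev 6: PC=1 idx=1 pred=T actual=N -> ctr[1]=1
Ev 7: PC=0 idx=0 pred=N actual=N -> ctr[0]=0
Ev 8: PC=1 idx=1 pred=N actual=T -> ctr[1]=2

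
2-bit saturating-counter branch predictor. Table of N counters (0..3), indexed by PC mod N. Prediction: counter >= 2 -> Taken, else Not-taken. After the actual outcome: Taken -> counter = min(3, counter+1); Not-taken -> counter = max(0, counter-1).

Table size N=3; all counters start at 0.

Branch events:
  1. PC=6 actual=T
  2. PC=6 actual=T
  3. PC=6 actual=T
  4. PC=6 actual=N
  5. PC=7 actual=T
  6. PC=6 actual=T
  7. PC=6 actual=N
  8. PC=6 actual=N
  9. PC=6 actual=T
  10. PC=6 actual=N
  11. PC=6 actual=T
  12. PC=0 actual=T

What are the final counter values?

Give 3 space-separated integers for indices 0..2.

Ev 1: PC=6 idx=0 pred=N actual=T -> ctr[0]=1
Ev 2: PC=6 idx=0 pred=N actual=T -> ctr[0]=2
Ev 3: PC=6 idx=0 pred=T actual=T -> ctr[0]=3
Ev 4: PC=6 idx=0 pred=T actual=N -> ctr[0]=2
Ev 5: PC=7 idx=1 pred=N actual=T -> ctr[1]=1
Ev 6: PC=6 idx=0 pred=T actual=T -> ctr[0]=3
Ev 7: PC=6 idx=0 pred=T actual=N -> ctr[0]=2
Ev 8: PC=6 idx=0 pred=T actual=N -> ctr[0]=1
Ev 9: PC=6 idx=0 pred=N actual=T -> ctr[0]=2
Ev 10: PC=6 idx=0 pred=T actual=N -> ctr[0]=1
Ev 11: PC=6 idx=0 pred=N actual=T -> ctr[0]=2
Ev 12: PC=0 idx=0 pred=T actual=T -> ctr[0]=3

Answer: 3 1 0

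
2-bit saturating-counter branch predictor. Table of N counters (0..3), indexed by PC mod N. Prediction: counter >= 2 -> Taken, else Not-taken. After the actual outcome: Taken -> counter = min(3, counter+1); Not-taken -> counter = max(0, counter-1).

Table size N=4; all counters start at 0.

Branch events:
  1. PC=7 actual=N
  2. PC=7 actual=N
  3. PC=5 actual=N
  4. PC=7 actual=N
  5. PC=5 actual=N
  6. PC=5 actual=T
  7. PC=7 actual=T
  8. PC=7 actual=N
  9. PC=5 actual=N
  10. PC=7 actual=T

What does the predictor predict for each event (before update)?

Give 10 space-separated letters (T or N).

Ev 1: PC=7 idx=3 pred=N actual=N -> ctr[3]=0
Ev 2: PC=7 idx=3 pred=N actual=N -> ctr[3]=0
Ev 3: PC=5 idx=1 pred=N actual=N -> ctr[1]=0
Ev 4: PC=7 idx=3 pred=N actual=N -> ctr[3]=0
Ev 5: PC=5 idx=1 pred=N actual=N -> ctr[1]=0
Ev 6: PC=5 idx=1 pred=N actual=T -> ctr[1]=1
Ev 7: PC=7 idx=3 pred=N actual=T -> ctr[3]=1
Ev 8: PC=7 idx=3 pred=N actual=N -> ctr[3]=0
Ev 9: PC=5 idx=1 pred=N actual=N -> ctr[1]=0
Ev 10: PC=7 idx=3 pred=N actual=T -> ctr[3]=1

Answer: N N N N N N N N N N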